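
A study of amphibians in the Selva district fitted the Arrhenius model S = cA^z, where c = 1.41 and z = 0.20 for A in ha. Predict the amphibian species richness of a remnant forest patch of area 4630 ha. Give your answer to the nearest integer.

8

S = 1.41 × 4630^0.2
ln S = ln 1.41 + 0.2 × ln 4630 = 0.3436 + 0.2 × 8.4403 = 2.0317
S = e^2.0317 ≈ 7.627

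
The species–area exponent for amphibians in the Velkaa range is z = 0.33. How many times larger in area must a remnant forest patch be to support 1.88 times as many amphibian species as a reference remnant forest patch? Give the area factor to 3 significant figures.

(A₂/A₁)^0.33 = 1.88, so A₂/A₁ = 1.88^(1/0.33) = 1.88^3.03
ln(A₂/A₁) = ln 1.88 / 0.33 = 0.6313 / 0.33 = 1.9129
A₂/A₁ = e^1.9129 ≈ 6.773

6.77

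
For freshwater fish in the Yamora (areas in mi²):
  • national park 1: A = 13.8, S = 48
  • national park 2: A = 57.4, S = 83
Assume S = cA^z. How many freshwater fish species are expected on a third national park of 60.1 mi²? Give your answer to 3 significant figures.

84.5

z = ln(83/48) / ln(57.4/13.8) = 0.5476 / 1.4254 = 0.3842
c = 48 / 13.8^0.3842 = 48 / 2.741 = 17.51
S₃ = 17.51 × 60.1^0.3842 = 17.51 × 4.825 ≈ 84.48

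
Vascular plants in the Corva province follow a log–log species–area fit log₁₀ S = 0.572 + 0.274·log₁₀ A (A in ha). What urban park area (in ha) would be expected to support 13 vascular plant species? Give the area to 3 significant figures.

95.0 ha

13 = 3.733 × A^0.274  ⇒  A^0.274 = 13/3.733 = 3.483
ln A = ln(3.483) / 0.274 = 1.2479 / 0.274 = 4.5543
A = e^4.5543 ≈ 95.04 ha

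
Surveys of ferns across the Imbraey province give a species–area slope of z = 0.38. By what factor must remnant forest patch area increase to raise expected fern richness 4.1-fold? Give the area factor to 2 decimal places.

40.98

(A₂/A₁)^0.38 = 4.1, so A₂/A₁ = 4.1^(1/0.38) = 4.1^2.632
ln(A₂/A₁) = ln 4.1 / 0.38 = 1.4110 / 0.38 = 3.7131
A₂/A₁ = e^3.7131 ≈ 40.98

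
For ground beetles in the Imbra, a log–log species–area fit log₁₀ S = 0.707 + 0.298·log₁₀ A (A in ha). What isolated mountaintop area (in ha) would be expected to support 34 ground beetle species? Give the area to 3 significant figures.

34 = 5.093 × A^0.298  ⇒  A^0.298 = 34/5.093 = 6.675
ln A = ln(6.675) / 0.298 = 1.8984 / 0.298 = 6.3706
A = e^6.3706 ≈ 584.4 ha

584 ha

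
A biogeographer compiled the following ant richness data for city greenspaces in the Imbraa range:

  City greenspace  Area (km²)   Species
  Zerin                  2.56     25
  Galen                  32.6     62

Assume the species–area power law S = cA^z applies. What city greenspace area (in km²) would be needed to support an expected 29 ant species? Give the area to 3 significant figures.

z = ln(62/25) / ln(32.6/2.56) = 0.9083 / 2.5443 = 0.3570
c = 25 / 2.56^0.3570 = 25 / 1.399 = 17.87
A = (29/17.87)^(1/0.3570) ⇒ ln A = ln(1.623)/0.3570 = 1.3558
A = e^1.3558 ≈ 3.88 km²

3.88 km²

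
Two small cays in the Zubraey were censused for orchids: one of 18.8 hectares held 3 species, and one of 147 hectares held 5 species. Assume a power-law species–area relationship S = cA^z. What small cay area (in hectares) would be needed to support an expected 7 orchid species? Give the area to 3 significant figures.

z = ln(5/3) / ln(147/18.8) = 0.5108 / 2.0566 = 0.2484
c = 3 / 18.8^0.2484 = 3 / 2.072 = 1.448
A = (7/1.448)^(1/0.2484) ⇒ ln A = ln(4.836)/0.2484 = 6.3451
A = e^6.3451 ≈ 569.7 hectares

570 hectares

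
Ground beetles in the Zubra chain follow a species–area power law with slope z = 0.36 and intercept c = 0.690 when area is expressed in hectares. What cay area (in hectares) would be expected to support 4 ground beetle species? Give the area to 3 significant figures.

132 hectares

4 = 0.69 × A^0.36  ⇒  A^0.36 = 4/0.69 = 5.797
ln A = ln(5.797) / 0.36 = 1.7574 / 0.36 = 4.8816
A = e^4.8816 ≈ 131.8 hectares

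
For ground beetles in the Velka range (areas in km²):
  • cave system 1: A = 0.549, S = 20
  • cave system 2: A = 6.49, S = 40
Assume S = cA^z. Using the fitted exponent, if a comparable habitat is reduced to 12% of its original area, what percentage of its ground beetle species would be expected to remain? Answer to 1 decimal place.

z = ln(40/20) / ln(6.49/0.549) = 0.6931 / 2.4699 = 0.2806
S_new/S_old = (A_new/A_old)^z = 0.12^0.2806 = exp(0.2806 × -2.1203) = 0.5516

55.2%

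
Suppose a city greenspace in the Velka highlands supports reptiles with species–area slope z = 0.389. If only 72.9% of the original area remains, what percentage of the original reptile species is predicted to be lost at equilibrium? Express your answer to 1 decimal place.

11.6%

S_new/S_old = (A_new/A_old)^z = 0.729^0.389
= exp(0.389 × ln 0.729) = exp(0.389 × -0.3161) = exp(-0.1230) ≈ 0.8843
Fraction lost = 1 − 0.8843 = 0.1157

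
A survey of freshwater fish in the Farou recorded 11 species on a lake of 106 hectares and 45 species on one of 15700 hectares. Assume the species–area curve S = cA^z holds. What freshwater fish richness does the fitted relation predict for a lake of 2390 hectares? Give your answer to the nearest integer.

z = ln(45/11) / ln(15700/106) = 1.4088 / 4.9980 = 0.2819
c = 11 / 106^0.2819 = 11 / 3.723 = 2.955
S₃ = 2.955 × 2390^0.2819 = 2.955 × 8.959 ≈ 26.47

26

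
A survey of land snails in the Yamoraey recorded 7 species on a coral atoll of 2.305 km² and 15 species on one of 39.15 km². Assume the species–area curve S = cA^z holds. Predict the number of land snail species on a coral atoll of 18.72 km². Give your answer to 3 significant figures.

z = ln(15/7) / ln(39.15/2.305) = 0.7621 / 2.8323 = 0.2691
c = 7 / 2.305^0.2691 = 7 / 1.252 = 5.591
S₃ = 5.591 × 18.72^0.2691 = 5.591 × 2.2 ≈ 12.3

12.3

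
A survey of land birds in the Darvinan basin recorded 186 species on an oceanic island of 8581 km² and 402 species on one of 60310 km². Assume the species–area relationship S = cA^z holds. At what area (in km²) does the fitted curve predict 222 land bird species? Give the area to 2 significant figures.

13000 km²

z = ln(402/186) / ln(60310/8581) = 0.7707 / 1.9499 = 0.3952
c = 186 / 8581^0.3952 = 186 / 35.87 = 5.186
A = (222/5.186)^(1/0.3952) ⇒ ln A = ln(42.81)/0.3952 = 9.5050
A = e^9.5050 ≈ 13426 km²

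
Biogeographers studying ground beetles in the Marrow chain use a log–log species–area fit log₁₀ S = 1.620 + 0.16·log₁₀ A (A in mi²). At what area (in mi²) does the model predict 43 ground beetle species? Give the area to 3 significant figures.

43 = 41.69 × A^0.16  ⇒  A^0.16 = 43/41.69 = 1.031
ln A = ln(1.031) / 0.16 = 0.0310 / 0.16 = 0.1938
A = e^0.1938 ≈ 1.214 mi²

1.21 mi²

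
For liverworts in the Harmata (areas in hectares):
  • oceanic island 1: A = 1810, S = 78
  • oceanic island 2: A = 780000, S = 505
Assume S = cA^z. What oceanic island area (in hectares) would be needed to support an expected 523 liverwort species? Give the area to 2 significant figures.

870000 hectares

z = ln(505/78) / ln(780000/1810) = 1.8678 / 6.0660 = 0.3079
c = 78 / 1810^0.3079 = 78 / 10.07 = 7.744
A = (523/7.744)^(1/0.3079) ⇒ ln A = ln(67.53)/0.3079 = 13.6808
A = e^13.6808 ≈ 873959 hectares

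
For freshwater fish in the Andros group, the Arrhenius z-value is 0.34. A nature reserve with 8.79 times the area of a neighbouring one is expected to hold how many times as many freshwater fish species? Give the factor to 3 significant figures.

2.09

S₂/S₁ = (A₂/A₁)^z = 8.79^0.34
ln(S₂/S₁) = 0.34 × ln 8.79 = 0.34 × 2.1736 = 0.7390
S₂/S₁ = e^0.7390 ≈ 2.094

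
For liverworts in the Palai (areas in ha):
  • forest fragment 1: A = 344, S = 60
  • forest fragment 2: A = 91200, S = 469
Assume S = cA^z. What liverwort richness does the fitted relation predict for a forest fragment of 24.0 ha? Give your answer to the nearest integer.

z = ln(469/60) / ln(91200/344) = 2.0563 / 5.5802 = 0.3685
c = 60 / 344^0.3685 = 60 / 8.604 = 6.973
S₃ = 6.973 × 24^0.3685 = 6.973 × 3.226 ≈ 22.49

22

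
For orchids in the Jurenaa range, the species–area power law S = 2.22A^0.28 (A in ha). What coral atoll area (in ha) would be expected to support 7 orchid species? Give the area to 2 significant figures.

7 = 2.22 × A^0.28  ⇒  A^0.28 = 7/2.22 = 3.153
ln A = ln(3.153) / 0.28 = 1.1484 / 0.28 = 4.1014
A = e^4.1014 ≈ 60.43 ha

60 ha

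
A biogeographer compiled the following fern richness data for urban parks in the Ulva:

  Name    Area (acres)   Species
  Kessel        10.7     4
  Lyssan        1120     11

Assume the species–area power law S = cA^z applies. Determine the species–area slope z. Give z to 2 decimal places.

0.22

Taking logs: ln S = ln c + z ln A, so z = (ln S₂ − ln S₁)/(ln A₂ − ln A₁).
z = ln(11/4) / ln(1120/10.7) = ln(2.75) / ln(104.7) = 1.0116 / 4.6508 = 0.2175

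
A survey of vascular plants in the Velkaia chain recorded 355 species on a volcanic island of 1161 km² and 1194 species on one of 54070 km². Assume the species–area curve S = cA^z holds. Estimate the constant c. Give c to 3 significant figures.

z = ln(S₂/S₁) / ln(A₂/A₁) = ln(1194/355) / ln(54070/1161) = 1.2129 / 3.8410 = 0.3158
c = S₁ / A₁^z = 355 / 1161^0.3158 = 355 / 9.286 = 38.23

38.2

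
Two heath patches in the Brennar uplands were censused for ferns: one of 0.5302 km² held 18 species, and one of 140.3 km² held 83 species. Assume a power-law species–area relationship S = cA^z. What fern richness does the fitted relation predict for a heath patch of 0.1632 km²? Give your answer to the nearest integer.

13

z = ln(83/18) / ln(140.3/0.5302) = 1.5285 / 5.5783 = 0.2740
c = 18 / 0.5302^0.2740 = 18 / 0.8404 = 21.42
S₃ = 21.42 × 0.1632^0.2740 = 21.42 × 0.6085 ≈ 13.03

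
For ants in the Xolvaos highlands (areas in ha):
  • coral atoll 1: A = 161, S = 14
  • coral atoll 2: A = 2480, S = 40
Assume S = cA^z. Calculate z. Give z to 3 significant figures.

Taking logs: ln S = ln c + z ln A, so z = (ln S₂ − ln S₁)/(ln A₂ − ln A₁).
z = ln(40/14) / ln(2480/161) = ln(2.857) / ln(15.4) = 1.0498 / 2.7346 = 0.3839

0.384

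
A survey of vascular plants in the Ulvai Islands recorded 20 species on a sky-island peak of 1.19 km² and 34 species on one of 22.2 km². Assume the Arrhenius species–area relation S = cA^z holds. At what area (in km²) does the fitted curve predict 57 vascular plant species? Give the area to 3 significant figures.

z = ln(34/20) / ln(22.2/1.19) = 0.5306 / 2.9261 = 0.1813
c = 20 / 1.19^0.1813 = 20 / 1.032 = 19.38
A = (57/19.38)^(1/0.1813) ⇒ ln A = ln(2.941)/0.1813 = 5.9494
A = e^5.9494 ≈ 383.5 km²

384 km²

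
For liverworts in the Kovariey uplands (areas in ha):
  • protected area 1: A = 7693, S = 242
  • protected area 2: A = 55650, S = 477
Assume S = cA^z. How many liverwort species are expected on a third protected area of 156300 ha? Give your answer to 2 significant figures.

z = ln(477/242) / ln(55650/7693) = 0.6786 / 1.9788 = 0.3429
c = 242 / 7693^0.3429 = 242 / 21.51 = 11.25
S₃ = 11.25 × 156300^0.3429 = 11.25 × 60.42 ≈ 679.7

680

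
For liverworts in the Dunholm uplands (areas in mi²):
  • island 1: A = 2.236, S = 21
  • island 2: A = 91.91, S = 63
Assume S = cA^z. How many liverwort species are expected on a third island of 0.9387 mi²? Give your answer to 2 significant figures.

z = ln(63/21) / ln(91.91/2.236) = 1.0986 / 3.7161 = 0.2956
c = 21 / 2.236^0.2956 = 21 / 1.269 = 16.55
S₃ = 16.55 × 0.9387^0.2956 = 16.55 × 0.9815 ≈ 16.25

16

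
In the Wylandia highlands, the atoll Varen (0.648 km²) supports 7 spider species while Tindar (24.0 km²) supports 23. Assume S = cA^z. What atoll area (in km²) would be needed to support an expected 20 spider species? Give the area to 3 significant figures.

z = ln(23/7) / ln(24/0.648) = 1.1896 / 3.6119 = 0.3293
c = 7 / 0.648^0.3293 = 7 / 0.8668 = 8.075
A = (20/8.075)^(1/0.3293) ⇒ ln A = ln(2.477)/0.3293 = 2.7537
A = e^2.7537 ≈ 15.7 km²

15.7 km²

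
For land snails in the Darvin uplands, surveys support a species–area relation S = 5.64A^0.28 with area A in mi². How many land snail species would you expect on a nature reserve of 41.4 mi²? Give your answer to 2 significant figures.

16

S = 5.64 × 41.4^0.28
ln S = ln 5.64 + 0.28 × ln 41.4 = 1.7299 + 0.28 × 3.7233 = 2.7724
S = e^2.7724 ≈ 16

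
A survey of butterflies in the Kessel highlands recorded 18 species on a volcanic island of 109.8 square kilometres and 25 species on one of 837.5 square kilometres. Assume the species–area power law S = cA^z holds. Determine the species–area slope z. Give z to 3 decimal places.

Taking logs: ln S = ln c + z ln A, so z = (ln S₂ − ln S₁)/(ln A₂ − ln A₁).
z = ln(25/18) / ln(837.5/109.8) = ln(1.389) / ln(7.628) = 0.3285 / 2.0318 = 0.1617

0.162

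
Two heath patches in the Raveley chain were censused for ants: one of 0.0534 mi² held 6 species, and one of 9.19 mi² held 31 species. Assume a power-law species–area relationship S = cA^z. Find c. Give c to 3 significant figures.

15.3

z = ln(S₂/S₁) / ln(A₂/A₁) = ln(31/6) / ln(9.19/0.0534) = 1.6422 / 5.1481 = 0.3190
c = S₁ / A₁^z = 6 / 0.0534^0.3190 = 6 / 0.3927 = 15.28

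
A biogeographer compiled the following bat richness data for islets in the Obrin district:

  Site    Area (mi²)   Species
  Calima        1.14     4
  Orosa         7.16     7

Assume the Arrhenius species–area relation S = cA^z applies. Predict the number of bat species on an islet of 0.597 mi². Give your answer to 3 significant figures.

z = ln(7/4) / ln(7.16/1.14) = 0.5596 / 1.8375 = 0.3046
c = 4 / 1.14^0.3046 = 4 / 1.041 = 3.844
S₃ = 3.844 × 0.597^0.3046 = 3.844 × 0.8546 ≈ 3.285

3.28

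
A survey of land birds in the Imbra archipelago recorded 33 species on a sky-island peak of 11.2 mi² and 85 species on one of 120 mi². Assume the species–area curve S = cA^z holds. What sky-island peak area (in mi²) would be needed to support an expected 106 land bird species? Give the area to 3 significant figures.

209 mi²

z = ln(85/33) / ln(120/11.2) = 0.9461 / 2.3716 = 0.3990
c = 33 / 11.2^0.3990 = 33 / 2.622 = 12.59
A = (106/12.59)^(1/0.3990) ⇒ ln A = ln(8.421)/0.3990 = 5.3409
A = e^5.3409 ≈ 208.7 mi²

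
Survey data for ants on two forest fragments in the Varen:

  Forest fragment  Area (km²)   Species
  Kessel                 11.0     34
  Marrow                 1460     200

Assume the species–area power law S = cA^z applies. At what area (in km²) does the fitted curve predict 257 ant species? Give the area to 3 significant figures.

2920 km²

z = ln(200/34) / ln(1460/11) = 1.7720 / 4.8883 = 0.3625
c = 34 / 11^0.3625 = 34 / 2.385 = 14.26
A = (257/14.26)^(1/0.3625) ⇒ ln A = ln(18.03)/0.3625 = 7.9780
A = e^7.9780 ≈ 2916 km²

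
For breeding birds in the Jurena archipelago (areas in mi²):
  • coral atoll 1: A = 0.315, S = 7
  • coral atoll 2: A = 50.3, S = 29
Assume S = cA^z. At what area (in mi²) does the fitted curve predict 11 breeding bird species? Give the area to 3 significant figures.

z = ln(29/7) / ln(50.3/0.315) = 1.4214 / 5.0732 = 0.2802
c = 7 / 0.315^0.2802 = 7 / 0.7235 = 9.675
A = (11/9.675)^(1/0.2802) ⇒ ln A = ln(1.137)/0.2802 = 0.4580
A = e^0.4580 ≈ 1.581 mi²

1.58 mi²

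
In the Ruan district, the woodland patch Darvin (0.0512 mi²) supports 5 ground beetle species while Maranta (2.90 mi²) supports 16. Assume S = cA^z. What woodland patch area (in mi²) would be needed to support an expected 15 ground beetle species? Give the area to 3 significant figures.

z = ln(16/5) / ln(2.9/0.0512) = 1.1632 / 4.0367 = 0.2881
c = 5 / 0.0512^0.2881 = 5 / 0.4247 = 11.77
A = (15/11.77)^(1/0.2881) ⇒ ln A = ln(1.274)/0.2881 = 0.8407
A = e^0.8407 ≈ 2.318 mi²

2.32 mi²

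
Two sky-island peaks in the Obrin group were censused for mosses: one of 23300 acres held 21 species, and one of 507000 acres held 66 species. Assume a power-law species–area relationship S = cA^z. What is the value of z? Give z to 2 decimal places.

Taking logs: ln S = ln c + z ln A, so z = (ln S₂ − ln S₁)/(ln A₂ − ln A₁).
z = ln(66/21) / ln(507000/23300) = ln(3.143) / ln(21.76) = 1.1451 / 3.0801 = 0.3718

0.37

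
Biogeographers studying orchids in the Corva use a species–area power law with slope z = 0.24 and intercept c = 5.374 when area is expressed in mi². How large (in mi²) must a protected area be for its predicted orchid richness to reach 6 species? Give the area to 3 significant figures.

6 = 5.374 × A^0.24  ⇒  A^0.24 = 6/5.374 = 1.116
ln A = ln(1.116) / 0.24 = 0.1102 / 0.24 = 0.4591
A = e^0.4591 ≈ 1.583 mi²

1.58 mi²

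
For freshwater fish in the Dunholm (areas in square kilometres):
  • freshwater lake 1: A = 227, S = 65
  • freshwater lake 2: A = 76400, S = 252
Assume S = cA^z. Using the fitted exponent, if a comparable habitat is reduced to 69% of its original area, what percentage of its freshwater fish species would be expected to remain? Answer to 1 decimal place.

91.7%

z = ln(252/65) / ln(76400/227) = 1.3550 / 5.8188 = 0.2329
S_new/S_old = (A_new/A_old)^z = 0.69^0.2329 = exp(0.2329 × -0.3711) = 0.9172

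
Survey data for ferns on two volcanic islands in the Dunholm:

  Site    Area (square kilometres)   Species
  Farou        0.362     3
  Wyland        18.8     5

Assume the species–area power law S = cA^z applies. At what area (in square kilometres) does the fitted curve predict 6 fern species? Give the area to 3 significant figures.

z = ln(5/3) / ln(18.8/0.362) = 0.5108 / 3.9500 = 0.1293
c = 3 / 0.362^0.1293 = 3 / 0.8769 = 3.421
A = (6/3.421)^(1/0.1293) ⇒ ln A = ln(1.754)/0.1293 = 4.3437
A = e^4.3437 ≈ 76.99 square kilometres

77.0 square kilometres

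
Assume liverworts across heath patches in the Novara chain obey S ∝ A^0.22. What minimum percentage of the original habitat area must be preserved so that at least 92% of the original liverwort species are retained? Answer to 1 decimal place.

68.5%

Need (A_new/A_old)^0.22 = 0.92, so A_new/A_old = 0.92^(1/0.22) = 0.92^4.545
ln(A_new/A_old) = ln 0.92 / 0.22 = -0.0834 / 0.22 = -0.3790
A_new/A_old = e^-0.3790 ≈ 0.6845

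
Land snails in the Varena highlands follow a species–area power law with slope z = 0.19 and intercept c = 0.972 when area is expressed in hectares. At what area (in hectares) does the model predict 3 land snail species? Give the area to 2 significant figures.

380 hectares

3 = 0.972 × A^0.19  ⇒  A^0.19 = 3/0.972 = 3.086
ln A = ln(3.086) / 0.19 = 1.1270 / 0.19 = 5.9316
A = e^5.9316 ≈ 376.8 hectares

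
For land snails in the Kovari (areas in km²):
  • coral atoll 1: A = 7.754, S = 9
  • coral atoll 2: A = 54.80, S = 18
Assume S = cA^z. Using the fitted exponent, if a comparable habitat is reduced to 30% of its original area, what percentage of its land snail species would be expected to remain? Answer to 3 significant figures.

z = ln(18/9) / ln(54.8/7.754) = 0.6931 / 1.9555 = 0.3545
S_new/S_old = (A_new/A_old)^z = 0.3^0.3545 = exp(0.3545 × -1.2040) = 0.6526

65.3%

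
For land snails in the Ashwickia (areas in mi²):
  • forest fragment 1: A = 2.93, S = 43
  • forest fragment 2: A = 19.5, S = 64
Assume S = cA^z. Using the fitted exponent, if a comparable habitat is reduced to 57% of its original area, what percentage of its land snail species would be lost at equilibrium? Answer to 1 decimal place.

z = ln(64/43) / ln(19.5/2.93) = 0.3977 / 1.8954 = 0.2098
S_new/S_old = (A_new/A_old)^z = 0.57^0.2098 = exp(0.2098 × -0.5621) = 0.8887
Fraction lost = 1 − 0.8887 = 0.1113

11.1%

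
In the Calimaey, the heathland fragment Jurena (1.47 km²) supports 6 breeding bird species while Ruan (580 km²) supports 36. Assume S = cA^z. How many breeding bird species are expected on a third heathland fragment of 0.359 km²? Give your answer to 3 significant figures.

z = ln(36/6) / ln(580/1.47) = 1.7918 / 5.9778 = 0.2997
c = 6 / 1.47^0.2997 = 6 / 1.122 = 5.346
S₃ = 5.346 × 0.359^0.2997 = 5.346 × 0.7356 ≈ 3.932

3.93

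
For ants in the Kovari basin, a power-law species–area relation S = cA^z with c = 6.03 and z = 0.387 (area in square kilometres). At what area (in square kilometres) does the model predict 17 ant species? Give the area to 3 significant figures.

14.6 square kilometres

17 = 6.03 × A^0.387  ⇒  A^0.387 = 17/6.03 = 2.819
ln A = ln(2.819) / 0.387 = 1.0365 / 0.387 = 2.6782
A = e^2.6782 ≈ 14.56 square kilometres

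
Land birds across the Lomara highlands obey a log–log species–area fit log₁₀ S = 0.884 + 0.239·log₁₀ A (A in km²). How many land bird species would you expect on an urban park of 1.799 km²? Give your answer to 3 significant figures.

8.81

S = 7.656 × 1.799^0.239
ln S = ln 7.656 + 0.239 × ln 1.799 = 2.0355 + 0.239 × 0.5872 = 2.1758
S = e^2.1758 ≈ 8.81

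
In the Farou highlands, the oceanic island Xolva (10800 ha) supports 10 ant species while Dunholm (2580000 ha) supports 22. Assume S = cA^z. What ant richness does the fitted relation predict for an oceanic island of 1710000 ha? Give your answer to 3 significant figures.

20.7

z = ln(22/10) / ln(2580000/10800) = 0.7885 / 5.4760 = 0.1440
c = 10 / 10800^0.1440 = 10 / 3.808 = 2.626
S₃ = 2.626 × 1710000^0.1440 = 2.626 × 7.897 ≈ 20.73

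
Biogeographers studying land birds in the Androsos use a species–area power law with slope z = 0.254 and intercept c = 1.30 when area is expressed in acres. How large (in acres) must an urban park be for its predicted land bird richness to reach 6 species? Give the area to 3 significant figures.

412 acres

6 = 1.3 × A^0.254  ⇒  A^0.254 = 6/1.3 = 4.615
ln A = ln(4.615) / 0.254 = 1.5294 / 0.254 = 6.0212
A = e^6.0212 ≈ 412.1 acres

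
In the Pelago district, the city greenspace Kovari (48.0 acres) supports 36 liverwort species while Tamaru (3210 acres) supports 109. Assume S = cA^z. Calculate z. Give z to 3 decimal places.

Taking logs: ln S = ln c + z ln A, so z = (ln S₂ − ln S₁)/(ln A₂ − ln A₁).
z = ln(109/36) / ln(3210/48) = ln(3.028) / ln(66.88) = 1.1078 / 4.2028 = 0.2636

0.264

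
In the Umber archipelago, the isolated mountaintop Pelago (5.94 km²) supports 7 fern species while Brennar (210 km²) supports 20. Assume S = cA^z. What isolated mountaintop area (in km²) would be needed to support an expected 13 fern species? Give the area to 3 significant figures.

48.6 km²

z = ln(20/7) / ln(210/5.94) = 1.0498 / 3.5654 = 0.2944
c = 7 / 5.94^0.2944 = 7 / 1.69 = 4.142
A = (13/4.142)^(1/0.2944) ⇒ ln A = ln(3.138)/0.2944 = 3.8841
A = e^3.8841 ≈ 48.62 km²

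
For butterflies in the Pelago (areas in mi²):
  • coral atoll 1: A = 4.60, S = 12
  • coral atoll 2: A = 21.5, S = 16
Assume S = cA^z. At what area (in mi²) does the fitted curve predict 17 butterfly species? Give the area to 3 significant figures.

z = ln(16/12) / ln(21.5/4.6) = 0.2877 / 1.5420 = 0.1866
c = 12 / 4.6^0.1866 = 12 / 1.329 = 9.027
A = (17/9.027)^(1/0.1866) ⇒ ln A = ln(1.883)/0.1866 = 3.3930
A = e^3.3930 ≈ 29.76 mi²

29.8 mi²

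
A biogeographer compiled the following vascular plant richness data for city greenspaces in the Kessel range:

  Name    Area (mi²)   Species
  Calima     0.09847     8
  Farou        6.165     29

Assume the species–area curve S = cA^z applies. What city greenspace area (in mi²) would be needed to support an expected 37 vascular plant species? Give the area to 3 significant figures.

13.5 mi²

z = ln(29/8) / ln(6.165/0.09847) = 1.2879 / 4.1369 = 0.3113
c = 8 / 0.09847^0.3113 = 8 / 0.486 = 16.46
A = (37/16.46)^(1/0.3113) ⇒ ln A = ln(2.248)/0.3113 = 2.6015
A = e^2.6015 ≈ 13.48 mi²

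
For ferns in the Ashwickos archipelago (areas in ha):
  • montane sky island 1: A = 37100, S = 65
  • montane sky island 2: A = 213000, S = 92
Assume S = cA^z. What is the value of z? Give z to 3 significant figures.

Taking logs: ln S = ln c + z ln A, so z = (ln S₂ − ln S₁)/(ln A₂ − ln A₁).
z = ln(92/65) / ln(213000/37100) = ln(1.415) / ln(5.741) = 0.3474 / 1.7477 = 0.1988

0.199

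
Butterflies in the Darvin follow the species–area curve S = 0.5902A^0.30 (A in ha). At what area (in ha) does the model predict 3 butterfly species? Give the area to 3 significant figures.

3 = 0.5902 × A^0.3  ⇒  A^0.3 = 3/0.5902 = 5.083
ln A = ln(5.083) / 0.3 = 1.6259 / 0.3 = 5.4197
A = e^5.4197 ≈ 225.8 ha

226 ha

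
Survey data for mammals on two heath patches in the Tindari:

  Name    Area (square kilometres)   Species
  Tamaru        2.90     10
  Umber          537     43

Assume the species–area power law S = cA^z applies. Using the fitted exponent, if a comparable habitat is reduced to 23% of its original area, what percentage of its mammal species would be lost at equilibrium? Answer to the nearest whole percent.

34%

z = ln(43/10) / ln(537/2.9) = 1.4586 / 5.2213 = 0.2794
S_new/S_old = (A_new/A_old)^z = 0.23^0.2794 = exp(0.2794 × -1.4697) = 0.6633
Fraction lost = 1 − 0.6633 = 0.3367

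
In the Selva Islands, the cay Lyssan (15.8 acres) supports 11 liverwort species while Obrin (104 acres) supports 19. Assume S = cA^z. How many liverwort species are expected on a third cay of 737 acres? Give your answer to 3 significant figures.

z = ln(19/11) / ln(104/15.8) = 0.5465 / 1.8844 = 0.2900
c = 11 / 15.8^0.2900 = 11 / 2.227 = 4.94
S₃ = 4.94 × 737^0.2900 = 4.94 × 6.787 ≈ 33.53

33.5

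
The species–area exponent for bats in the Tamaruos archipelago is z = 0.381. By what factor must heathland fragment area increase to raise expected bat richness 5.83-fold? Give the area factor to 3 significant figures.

102

(A₂/A₁)^0.381 = 5.83, so A₂/A₁ = 5.83^(1/0.381) = 5.83^2.625
ln(A₂/A₁) = ln 5.83 / 0.381 = 1.7630 / 0.381 = 4.6273
A₂/A₁ = e^4.6273 ≈ 102.2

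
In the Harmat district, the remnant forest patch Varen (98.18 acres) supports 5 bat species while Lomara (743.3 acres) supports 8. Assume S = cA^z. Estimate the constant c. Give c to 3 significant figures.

1.72

z = ln(S₂/S₁) / ln(A₂/A₁) = ln(8/5) / ln(743.3/98.18) = 0.4700 / 2.0243 = 0.2322
c = S₁ / A₁^z = 5 / 98.18^0.2322 = 5 / 2.901 = 1.724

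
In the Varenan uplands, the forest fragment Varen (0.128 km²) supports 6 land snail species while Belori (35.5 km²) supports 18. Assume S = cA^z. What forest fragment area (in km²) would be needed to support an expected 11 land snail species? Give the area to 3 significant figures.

2.85 km²

z = ln(18/6) / ln(35.5/0.128) = 1.0986 / 5.6253 = 0.1953
c = 6 / 0.128^0.1953 = 6 / 0.6693 = 8.964
A = (11/8.964)^(1/0.1953) ⇒ ln A = ln(1.227)/0.1953 = 1.0479
A = e^1.0479 ≈ 2.852 km²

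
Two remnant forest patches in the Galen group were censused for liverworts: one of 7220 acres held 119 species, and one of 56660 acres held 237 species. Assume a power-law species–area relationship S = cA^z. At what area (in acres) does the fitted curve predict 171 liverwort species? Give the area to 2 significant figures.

21000 acres

z = ln(237/119) / ln(56660/7220) = 0.6889 / 2.0602 = 0.3344
c = 119 / 7220^0.3344 = 119 / 19.51 = 6.099
A = (171/6.099)^(1/0.3344) ⇒ ln A = ln(28.04)/0.3344 = 9.9688
A = e^9.9688 ≈ 21349 acres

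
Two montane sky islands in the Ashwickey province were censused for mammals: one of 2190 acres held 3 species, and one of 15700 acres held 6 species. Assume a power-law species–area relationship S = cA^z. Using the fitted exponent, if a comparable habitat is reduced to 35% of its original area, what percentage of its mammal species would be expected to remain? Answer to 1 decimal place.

z = ln(6/3) / ln(15700/2190) = 0.6931 / 1.9698 = 0.3519
S_new/S_old = (A_new/A_old)^z = 0.35^0.3519 = exp(0.3519 × -1.0498) = 0.6911

69.1%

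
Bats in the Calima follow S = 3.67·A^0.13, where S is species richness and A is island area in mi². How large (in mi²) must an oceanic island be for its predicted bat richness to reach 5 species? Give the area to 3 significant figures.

5 = 3.67 × A^0.13  ⇒  A^0.13 = 5/3.67 = 1.362
ln A = ln(1.362) / 0.13 = 0.3092 / 0.13 = 2.3788
A = e^2.3788 ≈ 10.79 mi²

10.8 mi²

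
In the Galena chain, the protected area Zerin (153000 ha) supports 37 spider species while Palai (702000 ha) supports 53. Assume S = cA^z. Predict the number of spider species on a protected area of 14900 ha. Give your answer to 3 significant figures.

21.4

z = ln(53/37) / ln(702000/153000) = 0.3594 / 1.5235 = 0.2359
c = 37 / 153000^0.2359 = 37 / 16.71 = 2.214
S₃ = 2.214 × 14900^0.2359 = 2.214 × 9.647 ≈ 21.36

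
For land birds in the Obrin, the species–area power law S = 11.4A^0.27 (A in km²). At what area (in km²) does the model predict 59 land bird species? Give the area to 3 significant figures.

59 = 11.4 × A^0.27  ⇒  A^0.27 = 59/11.4 = 5.175
ln A = ln(5.175) / 0.27 = 1.6439 / 0.27 = 6.0886
A = e^6.0886 ≈ 440.8 km²

441 km²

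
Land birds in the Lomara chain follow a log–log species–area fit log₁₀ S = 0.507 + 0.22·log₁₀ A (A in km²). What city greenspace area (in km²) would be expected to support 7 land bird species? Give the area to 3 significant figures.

7 = 3.214 × A^0.22  ⇒  A^0.22 = 7/3.214 = 2.178
ln A = ln(2.178) / 0.22 = 0.7785 / 0.22 = 3.5386
A = e^3.5386 ≈ 34.42 km²

34.4 km²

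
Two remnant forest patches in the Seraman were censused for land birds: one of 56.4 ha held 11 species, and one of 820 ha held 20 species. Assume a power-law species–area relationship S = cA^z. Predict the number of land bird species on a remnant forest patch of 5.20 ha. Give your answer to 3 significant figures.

z = ln(20/11) / ln(820/56.4) = 0.5978 / 2.6768 = 0.2233
c = 11 / 56.4^0.2233 = 11 / 2.461 = 4.47
S₃ = 4.47 × 5.2^0.2233 = 4.47 × 1.445 ≈ 6.459

6.46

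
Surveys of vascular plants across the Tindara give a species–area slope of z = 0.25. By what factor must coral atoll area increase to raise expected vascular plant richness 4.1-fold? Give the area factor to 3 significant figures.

(A₂/A₁)^0.25 = 4.1, so A₂/A₁ = 4.1^(1/0.25) = 4.1^4
ln(A₂/A₁) = ln 4.1 / 0.25 = 1.4110 / 0.25 = 5.6439
A₂/A₁ = e^5.6439 ≈ 282.6

283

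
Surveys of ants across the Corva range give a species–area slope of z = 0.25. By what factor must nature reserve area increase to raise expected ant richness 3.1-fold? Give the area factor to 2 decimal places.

92.35

(A₂/A₁)^0.25 = 3.1, so A₂/A₁ = 3.1^(1/0.25) = 3.1^4
ln(A₂/A₁) = ln 3.1 / 0.25 = 1.1314 / 0.25 = 4.5256
A₂/A₁ = e^4.5256 ≈ 92.35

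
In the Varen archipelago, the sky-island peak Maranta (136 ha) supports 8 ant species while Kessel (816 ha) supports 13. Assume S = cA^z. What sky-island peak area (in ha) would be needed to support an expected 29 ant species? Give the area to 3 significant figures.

z = ln(13/8) / ln(816/136) = 0.4855 / 1.7918 = 0.2710
c = 8 / 136^0.2710 = 8 / 3.785 = 2.113
A = (29/2.113)^(1/0.2710) ⇒ ln A = ln(13.72)/0.2710 = 9.6655
A = e^9.6655 ≈ 15764 ha

15800 ha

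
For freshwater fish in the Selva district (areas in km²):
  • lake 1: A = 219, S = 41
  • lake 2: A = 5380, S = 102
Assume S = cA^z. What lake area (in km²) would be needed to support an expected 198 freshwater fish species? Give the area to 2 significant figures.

55000 km²

z = ln(102/41) / ln(5380/219) = 0.9114 / 3.2014 = 0.2847
c = 41 / 219^0.2847 = 41 / 4.638 = 8.841
A = (198/8.841)^(1/0.2847) ⇒ ln A = ln(22.4)/0.2847 = 10.9203
A = e^10.9203 ≈ 55289 km²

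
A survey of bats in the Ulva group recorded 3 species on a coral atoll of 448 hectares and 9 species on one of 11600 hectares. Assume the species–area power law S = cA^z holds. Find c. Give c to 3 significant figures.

z = ln(S₂/S₁) / ln(A₂/A₁) = ln(9/3) / ln(11600/448) = 1.0986 / 3.2540 = 0.3376
c = S₁ / A₁^z = 3 / 448^0.3376 = 3 / 7.855 = 0.3819

0.382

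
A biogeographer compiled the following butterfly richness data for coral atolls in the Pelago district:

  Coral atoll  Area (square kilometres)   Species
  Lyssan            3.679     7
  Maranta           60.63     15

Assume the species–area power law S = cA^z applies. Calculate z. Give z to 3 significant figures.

0.272

Taking logs: ln S = ln c + z ln A, so z = (ln S₂ − ln S₁)/(ln A₂ − ln A₁).
z = ln(15/7) / ln(60.63/3.679) = ln(2.143) / ln(16.48) = 0.7621 / 2.8021 = 0.2720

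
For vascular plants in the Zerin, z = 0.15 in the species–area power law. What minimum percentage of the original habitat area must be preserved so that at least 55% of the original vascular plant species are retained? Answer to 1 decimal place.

1.9%

Need (A_new/A_old)^0.15 = 0.55, so A_new/A_old = 0.55^(1/0.15) = 0.55^6.667
ln(A_new/A_old) = ln 0.55 / 0.15 = -0.5978 / 0.15 = -3.9856
A_new/A_old = e^-3.9856 ≈ 0.01858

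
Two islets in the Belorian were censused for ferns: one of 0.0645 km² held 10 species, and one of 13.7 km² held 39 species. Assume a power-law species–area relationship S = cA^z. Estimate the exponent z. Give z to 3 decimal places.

0.254

Taking logs: ln S = ln c + z ln A, so z = (ln S₂ − ln S₁)/(ln A₂ − ln A₁).
z = ln(39/10) / ln(13.7/0.0645) = ln(3.9) / ln(212.4) = 1.3610 / 5.3585 = 0.2540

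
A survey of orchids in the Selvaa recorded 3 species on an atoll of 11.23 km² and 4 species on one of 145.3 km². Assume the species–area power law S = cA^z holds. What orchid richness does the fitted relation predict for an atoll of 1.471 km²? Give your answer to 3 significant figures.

2.39

z = ln(4/3) / ln(145.3/11.23) = 0.2877 / 2.5602 = 0.1124
c = 3 / 11.23^0.1124 = 3 / 1.312 = 2.286
S₃ = 2.286 × 1.471^0.1124 = 2.286 × 1.044 ≈ 2.387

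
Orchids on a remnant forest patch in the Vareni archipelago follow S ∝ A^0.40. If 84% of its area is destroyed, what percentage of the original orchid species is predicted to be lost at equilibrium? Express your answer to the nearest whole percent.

52%

S_new/S_old = (A_new/A_old)^z = 0.16^0.4
= exp(0.4 × ln 0.16) = exp(0.4 × -1.8326) = exp(-0.7330) ≈ 0.4804
Fraction lost = 1 − 0.4804 = 0.5196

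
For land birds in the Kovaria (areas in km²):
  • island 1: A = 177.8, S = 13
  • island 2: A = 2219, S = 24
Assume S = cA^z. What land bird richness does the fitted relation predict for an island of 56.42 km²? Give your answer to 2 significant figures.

9.8

z = ln(24/13) / ln(2219/177.8) = 0.6131 / 2.5242 = 0.2429
c = 13 / 177.8^0.2429 = 13 / 3.52 = 3.694
S₃ = 3.694 × 56.42^0.2429 = 3.694 × 2.663 ≈ 9.837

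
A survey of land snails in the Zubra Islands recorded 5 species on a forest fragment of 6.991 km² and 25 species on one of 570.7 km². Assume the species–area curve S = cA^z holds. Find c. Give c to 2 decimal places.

2.46

z = ln(S₂/S₁) / ln(A₂/A₁) = ln(25/5) / ln(570.7/6.991) = 1.6094 / 4.4022 = 0.3656
c = S₁ / A₁^z = 5 / 6.991^0.3656 = 5 / 2.036 = 2.456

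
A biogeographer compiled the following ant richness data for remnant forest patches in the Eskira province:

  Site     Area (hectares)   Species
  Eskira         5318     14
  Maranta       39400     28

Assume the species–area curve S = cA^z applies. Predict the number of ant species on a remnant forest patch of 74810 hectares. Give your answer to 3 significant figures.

35.0

z = ln(28/14) / ln(39400/5318) = 0.6931 / 2.0027 = 0.3461
c = 14 / 5318^0.3461 = 14 / 19.48 = 0.7188
S₃ = 0.7188 × 74810^0.3461 = 0.7188 × 48.63 ≈ 34.96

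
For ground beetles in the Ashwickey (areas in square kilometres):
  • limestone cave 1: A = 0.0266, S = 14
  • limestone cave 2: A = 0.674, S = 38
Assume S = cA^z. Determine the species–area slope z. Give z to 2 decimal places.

0.31

Taking logs: ln S = ln c + z ln A, so z = (ln S₂ − ln S₁)/(ln A₂ − ln A₁).
z = ln(38/14) / ln(0.674/0.0266) = ln(2.714) / ln(25.34) = 0.9985 / 3.2323 = 0.3089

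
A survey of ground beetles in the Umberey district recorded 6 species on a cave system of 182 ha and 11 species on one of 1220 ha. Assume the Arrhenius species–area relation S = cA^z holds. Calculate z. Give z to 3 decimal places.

Taking logs: ln S = ln c + z ln A, so z = (ln S₂ − ln S₁)/(ln A₂ − ln A₁).
z = ln(11/6) / ln(1220/182) = ln(1.833) / ln(6.703) = 0.6061 / 1.9026 = 0.3186

0.319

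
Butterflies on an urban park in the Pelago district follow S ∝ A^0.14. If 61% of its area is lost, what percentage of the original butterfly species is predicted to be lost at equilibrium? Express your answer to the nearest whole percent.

12%

S_new/S_old = (A_new/A_old)^z = 0.39^0.14
= exp(0.14 × ln 0.39) = exp(0.14 × -0.9416) = exp(-0.1318) ≈ 0.8765
Fraction lost = 1 − 0.8765 = 0.1235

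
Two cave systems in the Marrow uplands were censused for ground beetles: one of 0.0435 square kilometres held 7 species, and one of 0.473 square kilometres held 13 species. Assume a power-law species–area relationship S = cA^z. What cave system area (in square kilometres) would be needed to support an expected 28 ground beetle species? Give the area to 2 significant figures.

9.1 square kilometres

z = ln(13/7) / ln(0.473/0.0435) = 0.6190 / 2.3863 = 0.2594
c = 7 / 0.0435^0.2594 = 7 / 0.4434 = 15.79
A = (28/15.79)^(1/0.2594) ⇒ ln A = ln(1.774)/0.2594 = 2.2090
A = e^2.2090 ≈ 9.107 square kilometres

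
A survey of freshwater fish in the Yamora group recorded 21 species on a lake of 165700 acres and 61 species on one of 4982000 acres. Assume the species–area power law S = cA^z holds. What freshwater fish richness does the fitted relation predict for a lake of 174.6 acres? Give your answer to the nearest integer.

z = ln(61/21) / ln(4982000/165700) = 1.0664 / 3.4034 = 0.3133
c = 21 / 165700^0.3133 = 21 / 43.18 = 0.4863
S₃ = 0.4863 × 174.6^0.3133 = 0.4863 × 5.041 ≈ 2.451

2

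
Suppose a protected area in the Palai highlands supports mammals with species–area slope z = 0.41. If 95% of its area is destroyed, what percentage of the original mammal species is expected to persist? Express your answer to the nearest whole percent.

29%

S_new/S_old = (A_new/A_old)^z = 0.05^0.41
= exp(0.41 × ln 0.05) = exp(0.41 × -2.9957) = exp(-1.2283) ≈ 0.2928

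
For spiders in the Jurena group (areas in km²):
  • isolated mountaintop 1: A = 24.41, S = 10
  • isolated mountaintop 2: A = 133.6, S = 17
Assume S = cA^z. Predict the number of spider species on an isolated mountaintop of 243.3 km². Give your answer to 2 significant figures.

z = ln(17/10) / ln(133.6/24.41) = 0.5306 / 1.6999 = 0.3122
c = 10 / 24.41^0.3122 = 10 / 2.711 = 3.689
S₃ = 3.689 × 243.3^0.3122 = 3.689 × 5.557 ≈ 20.5

20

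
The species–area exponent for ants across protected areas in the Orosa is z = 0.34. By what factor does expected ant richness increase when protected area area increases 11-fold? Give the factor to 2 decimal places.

S₂/S₁ = (A₂/A₁)^z = 11^0.34
ln(S₂/S₁) = 0.34 × ln 11 = 0.34 × 2.3979 = 0.8153
S₂/S₁ = e^0.8153 ≈ 2.26

2.26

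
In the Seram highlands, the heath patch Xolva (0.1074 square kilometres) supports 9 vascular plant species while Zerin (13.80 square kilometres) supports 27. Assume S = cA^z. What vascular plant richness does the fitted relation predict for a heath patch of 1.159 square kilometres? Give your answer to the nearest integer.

z = ln(27/9) / ln(13.8/0.1074) = 1.0986 / 4.8559 = 0.2262
c = 9 / 0.1074^0.2262 = 9 / 0.6036 = 14.91
S₃ = 14.91 × 1.159^0.2262 = 14.91 × 1.034 ≈ 15.42

15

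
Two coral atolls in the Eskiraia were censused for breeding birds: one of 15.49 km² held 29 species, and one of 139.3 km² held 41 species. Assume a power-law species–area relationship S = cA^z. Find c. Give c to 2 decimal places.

z = ln(S₂/S₁) / ln(A₂/A₁) = ln(41/29) / ln(139.3/15.49) = 0.3463 / 2.1964 = 0.1577
c = S₁ / A₁^z = 29 / 15.49^0.1577 = 29 / 1.54 = 18.83

18.83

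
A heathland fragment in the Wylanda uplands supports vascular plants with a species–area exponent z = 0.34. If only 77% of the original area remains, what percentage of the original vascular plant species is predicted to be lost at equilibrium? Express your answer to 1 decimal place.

8.5%

S_new/S_old = (A_new/A_old)^z = 0.77^0.34
= exp(0.34 × ln 0.77) = exp(0.34 × -0.2614) = exp(-0.0889) ≈ 0.915
Fraction lost = 1 − 0.915 = 0.08503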